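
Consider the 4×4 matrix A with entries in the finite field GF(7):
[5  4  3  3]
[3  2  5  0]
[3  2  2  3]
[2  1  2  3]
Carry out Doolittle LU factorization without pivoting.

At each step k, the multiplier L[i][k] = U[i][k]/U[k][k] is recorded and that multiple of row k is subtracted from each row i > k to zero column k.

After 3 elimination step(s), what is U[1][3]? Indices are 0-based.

U[1][3] = 1

Step 1: pivot at (0,0) is 5.
  row1 ← row1 − (2)·row0  ⇒  L[1][0]=2, U row1=(0, 1, 6, 1)
  row2 ← row2 − (2)·row0  ⇒  L[2][0]=2, U row2=(0, 1, 3, 4)
  row3 ← row3 − (6)·row0  ⇒  L[3][0]=6, U row3=(0, 5, 5, 6)
Step 2: pivot at (1,1) is 1.
  row2 ← row2 − (1)·row1  ⇒  L[2][1]=1, U row2=(0, 0, 4, 3)
  row3 ← row3 − (5)·row1  ⇒  L[3][1]=5, U row3=(0, 0, 3, 1)
Step 3: pivot at (2,2) is 4.
  row3 ← row3 − (6)·row2  ⇒  L[3][2]=6, U row3=(0, 0, 0, 4)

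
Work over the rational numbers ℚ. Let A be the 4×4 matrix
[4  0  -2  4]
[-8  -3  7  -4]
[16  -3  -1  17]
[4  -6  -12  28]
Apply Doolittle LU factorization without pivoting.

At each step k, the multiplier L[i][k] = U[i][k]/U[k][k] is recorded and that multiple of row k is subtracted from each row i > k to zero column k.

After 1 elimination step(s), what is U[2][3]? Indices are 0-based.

Step 1: pivot at (0,0) is 4.
  row1 ← row1 − (-2)·row0  ⇒  L[1][0]=-2, U row1=(0, -3, 3, 4)
  row2 ← row2 − (4)·row0  ⇒  L[2][0]=4, U row2=(0, -3, 7, 1)
  row3 ← row3 − (1)·row0  ⇒  L[3][0]=1, U row3=(0, -6, -10, 24)

U[2][3] = 1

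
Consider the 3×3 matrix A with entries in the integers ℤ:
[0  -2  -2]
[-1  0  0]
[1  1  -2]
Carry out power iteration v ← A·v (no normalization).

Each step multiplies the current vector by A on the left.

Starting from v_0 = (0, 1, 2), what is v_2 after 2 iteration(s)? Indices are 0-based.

v_2 = (6, 6, 0)

v_0 = (0, 1, 2).
v_1 = A·v_0 = (-6, 0, -3).
v_2 = A·v_1 = (6, 6, 0).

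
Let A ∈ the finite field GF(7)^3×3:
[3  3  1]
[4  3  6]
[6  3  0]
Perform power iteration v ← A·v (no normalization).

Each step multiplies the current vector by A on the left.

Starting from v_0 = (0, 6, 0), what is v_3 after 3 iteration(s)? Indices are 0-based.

v_0 = (0, 6, 0).
v_1 = A·v_0 = (4, 4, 4).
v_2 = A·v_1 = (0, 3, 1).
v_3 = A·v_2 = (3, 1, 2).

v_3 = (3, 1, 2)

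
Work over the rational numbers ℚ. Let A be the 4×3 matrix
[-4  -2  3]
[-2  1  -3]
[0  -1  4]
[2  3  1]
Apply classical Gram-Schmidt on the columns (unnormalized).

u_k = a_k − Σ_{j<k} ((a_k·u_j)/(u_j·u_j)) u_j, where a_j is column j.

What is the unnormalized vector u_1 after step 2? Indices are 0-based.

Step 1: u_0 = a_0 = (-4, -2, 0, 2).
Step 2: u_1 = a_1 − (1/2)·u_0 = (0, 2, -1, 2).

u_1 = (0, 2, -1, 2)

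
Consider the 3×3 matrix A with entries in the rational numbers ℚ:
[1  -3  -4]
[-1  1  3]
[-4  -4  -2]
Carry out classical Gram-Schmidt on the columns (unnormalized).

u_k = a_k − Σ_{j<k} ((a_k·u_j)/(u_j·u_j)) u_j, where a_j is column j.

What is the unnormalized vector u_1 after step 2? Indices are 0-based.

Step 1: u_0 = a_0 = (1, -1, -4).
Step 2: u_1 = a_1 − (2/3)·u_0 = (-11/3, 5/3, -4/3).

u_1 = (-11/3, 5/3, -4/3)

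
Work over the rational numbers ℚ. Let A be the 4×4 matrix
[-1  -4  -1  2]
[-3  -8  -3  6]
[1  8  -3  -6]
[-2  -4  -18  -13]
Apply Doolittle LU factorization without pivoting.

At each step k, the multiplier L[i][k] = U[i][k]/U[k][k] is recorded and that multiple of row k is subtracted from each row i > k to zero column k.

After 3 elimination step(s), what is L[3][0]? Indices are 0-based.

L[3][0] = 2

k=0: U[0][0]=-1
  eliminate (1,0): mult=3, new row 1: (0, 4, 0, 0); set L[1][0]=3
  eliminate (2,0): mult=-1, new row 2: (0, 4, -4, -4); set L[2][0]=-1
  eliminate (3,0): mult=2, new row 3: (0, 4, -16, -17); set L[3][0]=2
k=1: U[1][1]=4
  eliminate (2,1): mult=1, new row 2: (0, 0, -4, -4); set L[2][1]=1
  eliminate (3,1): mult=1, new row 3: (0, 0, -16, -17); set L[3][1]=1
k=2: U[2][2]=-4
  eliminate (3,2): mult=4, new row 3: (0, 0, 0, -1); set L[3][2]=4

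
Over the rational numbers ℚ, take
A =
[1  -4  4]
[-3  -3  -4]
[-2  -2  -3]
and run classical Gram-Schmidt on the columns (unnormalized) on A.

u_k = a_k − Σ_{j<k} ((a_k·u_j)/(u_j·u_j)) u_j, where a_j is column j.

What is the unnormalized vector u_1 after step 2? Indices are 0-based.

u_1 = (-65/14, -15/14, -5/7)

Step 1: u_0 = a_0 = (1, -3, -2).
Step 2: u_1 = a_1 − (9/14)·u_0 = (-65/14, -15/14, -5/7).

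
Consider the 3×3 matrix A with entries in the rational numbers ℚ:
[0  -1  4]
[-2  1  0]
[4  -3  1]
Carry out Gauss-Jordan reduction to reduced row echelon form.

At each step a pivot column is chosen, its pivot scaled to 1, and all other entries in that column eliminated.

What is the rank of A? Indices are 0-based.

step 1: exchange rows 0,1
step 1: normalize row 0 (÷-2) = (1, -1/2, 0)
  row 2: subtract 4×row0 = (0, -1, 1)
step 2: normalize row 1 (÷-1) = (0, 1, -4)
  row 0: subtract -1/2×row1 = (1, 0, -2)
  row 2: subtract -1×row1 = (0, 0, -3)
step 3: normalize row 2 (÷-3) = (0, 0, 1)
  row 0: subtract -2×row2 = (1, 0, 0)
  row 1: subtract -4×row2 = (0, 1, 0)

rank = 3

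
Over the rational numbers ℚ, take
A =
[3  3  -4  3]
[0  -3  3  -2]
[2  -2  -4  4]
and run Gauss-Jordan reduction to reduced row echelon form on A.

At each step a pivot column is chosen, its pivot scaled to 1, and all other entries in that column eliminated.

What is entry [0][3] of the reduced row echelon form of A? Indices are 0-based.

pivot(0,0)=3: scale R0 → (1, 1, -4/3, 1)
  clear (2,0): R2 −= (2)R0 → (0, -4, -4/3, 2)
pivot(1,1)=-3: scale R1 → (0, 1, -1, 2/3)
  clear (0,1): R0 −= (1)R1 → (1, 0, -1/3, 1/3)
  clear (2,1): R2 −= (-4)R1 → (0, 0, -16/3, 14/3)
pivot(2,2)=-16/3: scale R2 → (0, 0, 1, -7/8)
  clear (0,2): R0 −= (-1/3)R2 → (1, 0, 0, 1/24)
  clear (1,2): R1 −= (-1)R2 → (0, 1, 0, -5/24)

M[0][3] = 1/24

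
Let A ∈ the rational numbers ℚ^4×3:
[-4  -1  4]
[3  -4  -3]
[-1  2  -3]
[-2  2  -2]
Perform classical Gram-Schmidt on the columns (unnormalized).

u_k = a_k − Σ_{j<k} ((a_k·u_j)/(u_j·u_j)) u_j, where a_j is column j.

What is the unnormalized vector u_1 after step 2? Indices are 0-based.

u_1 = (-43/15, -13/5, 23/15, 16/15)

Step 1: u_0 = a_0 = (-4, 3, -1, -2).
Step 2: u_1 = a_1 − (-7/15)·u_0 = (-43/15, -13/5, 23/15, 16/15).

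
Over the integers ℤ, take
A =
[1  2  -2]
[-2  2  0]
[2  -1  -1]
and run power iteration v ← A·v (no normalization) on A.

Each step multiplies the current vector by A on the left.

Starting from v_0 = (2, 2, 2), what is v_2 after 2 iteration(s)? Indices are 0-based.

v_2 = (2, -4, 4)

v_0 = (2, 2, 2).
v_1 = A·v_0 = (2, 0, 0).
v_2 = A·v_1 = (2, -4, 4).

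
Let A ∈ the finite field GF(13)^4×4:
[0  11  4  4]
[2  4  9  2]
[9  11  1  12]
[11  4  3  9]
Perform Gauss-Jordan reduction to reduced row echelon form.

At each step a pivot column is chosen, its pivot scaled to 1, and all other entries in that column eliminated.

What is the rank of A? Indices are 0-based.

rank = 4

pivot(0,0): swap R0↔R1
pivot(0,0)=2: scale R0 → (1, 2, 11, 1)
  clear (2,0): R2 −= (9)R0 → (0, 6, 6, 3)
  clear (3,0): R3 −= (11)R0 → (0, 8, 12, 11)
pivot(1,1)=11: scale R1 → (0, 1, 11, 11)
  clear (0,1): R0 −= (2)R1 → (1, 0, 2, 5)
  clear (2,1): R2 −= (6)R1 → (0, 0, 5, 2)
  clear (3,1): R3 −= (8)R1 → (0, 0, 2, 1)
pivot(2,2)=5: scale R2 → (0, 0, 1, 3)
  clear (0,2): R0 −= (2)R2 → (1, 0, 0, 12)
  clear (1,2): R1 −= (11)R2 → (0, 1, 0, 4)
  clear (3,2): R3 −= (2)R2 → (0, 0, 0, 8)
pivot(3,3)=8: scale R3 → (0, 0, 0, 1)
  clear (0,3): R0 −= (12)R3 → (1, 0, 0, 0)
  clear (1,3): R1 −= (4)R3 → (0, 1, 0, 0)
  clear (2,3): R2 −= (3)R3 → (0, 0, 1, 0)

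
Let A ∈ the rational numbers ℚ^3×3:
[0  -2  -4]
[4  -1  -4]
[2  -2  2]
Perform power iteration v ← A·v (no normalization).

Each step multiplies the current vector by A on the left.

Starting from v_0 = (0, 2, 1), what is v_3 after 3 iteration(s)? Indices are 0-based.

v_0 = (0, 2, 1).
v_1 = A·v_0 = (-8, -6, -2).
v_2 = A·v_1 = (20, -18, -8).
v_3 = A·v_2 = (68, 130, 60).

v_3 = (68, 130, 60)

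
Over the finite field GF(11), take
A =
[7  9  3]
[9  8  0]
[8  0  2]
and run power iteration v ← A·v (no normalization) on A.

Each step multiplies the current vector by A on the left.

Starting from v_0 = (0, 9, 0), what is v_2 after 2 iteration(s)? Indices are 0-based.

v_0 = (0, 9, 0).
v_1 = A·v_0 = (4, 6, 0).
v_2 = A·v_1 = (5, 7, 10).

v_2 = (5, 7, 10)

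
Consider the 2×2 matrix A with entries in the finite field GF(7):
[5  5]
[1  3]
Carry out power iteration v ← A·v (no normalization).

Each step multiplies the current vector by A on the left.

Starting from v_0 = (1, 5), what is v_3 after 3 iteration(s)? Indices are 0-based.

v_0 = (1, 5).
v_1 = A·v_0 = (2, 2).
v_2 = A·v_1 = (6, 1).
v_3 = A·v_2 = (0, 2).

v_3 = (0, 2)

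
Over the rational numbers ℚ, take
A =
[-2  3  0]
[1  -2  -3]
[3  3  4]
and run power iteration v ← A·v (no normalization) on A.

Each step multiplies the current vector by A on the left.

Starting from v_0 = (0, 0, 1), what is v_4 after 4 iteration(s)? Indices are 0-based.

v_4 = (-54, 87, -122)

v_0 = (0, 0, 1).
v_1 = A·v_0 = (0, -3, 4).
v_2 = A·v_1 = (-9, -6, 7).
v_3 = A·v_2 = (0, -18, -17).
v_4 = A·v_3 = (-54, 87, -122).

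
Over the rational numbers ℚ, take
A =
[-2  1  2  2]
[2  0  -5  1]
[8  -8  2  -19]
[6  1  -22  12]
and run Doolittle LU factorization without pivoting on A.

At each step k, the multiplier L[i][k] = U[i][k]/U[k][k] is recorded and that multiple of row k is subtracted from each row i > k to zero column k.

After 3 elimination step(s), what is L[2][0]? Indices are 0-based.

k=0: U[0][0]=-2
  eliminate (1,0): mult=-1, new row 1: (0, 1, -3, 3); set L[1][0]=-1
  eliminate (2,0): mult=-4, new row 2: (0, -4, 10, -11); set L[2][0]=-4
  eliminate (3,0): mult=-3, new row 3: (0, 4, -16, 18); set L[3][0]=-3
k=1: U[1][1]=1
  eliminate (2,1): mult=-4, new row 2: (0, 0, -2, 1); set L[2][1]=-4
  eliminate (3,1): mult=4, new row 3: (0, 0, -4, 6); set L[3][1]=4
k=2: U[2][2]=-2
  eliminate (3,2): mult=2, new row 3: (0, 0, 0, 4); set L[3][2]=2

L[2][0] = -4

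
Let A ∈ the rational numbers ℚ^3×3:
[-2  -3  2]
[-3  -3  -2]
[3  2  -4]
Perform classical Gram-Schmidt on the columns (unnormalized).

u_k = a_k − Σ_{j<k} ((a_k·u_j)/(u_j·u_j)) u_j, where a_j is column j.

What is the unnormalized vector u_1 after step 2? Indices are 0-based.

Step 1: u_0 = a_0 = (-2, -3, 3).
Step 2: u_1 = a_1 − (21/22)·u_0 = (-12/11, -3/22, -19/22).

u_1 = (-12/11, -3/22, -19/22)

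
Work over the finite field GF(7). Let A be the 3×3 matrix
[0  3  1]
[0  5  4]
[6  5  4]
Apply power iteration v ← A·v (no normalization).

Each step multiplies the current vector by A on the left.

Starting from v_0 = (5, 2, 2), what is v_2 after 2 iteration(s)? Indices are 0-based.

v_2 = (4, 2, 1)

v_0 = (5, 2, 2).
v_1 = A·v_0 = (1, 4, 6).
v_2 = A·v_1 = (4, 2, 1).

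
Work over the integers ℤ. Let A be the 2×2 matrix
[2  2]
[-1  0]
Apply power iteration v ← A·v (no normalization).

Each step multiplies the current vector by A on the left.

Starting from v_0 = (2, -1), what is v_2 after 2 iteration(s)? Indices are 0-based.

v_0 = (2, -1).
v_1 = A·v_0 = (2, -2).
v_2 = A·v_1 = (0, -2).

v_2 = (0, -2)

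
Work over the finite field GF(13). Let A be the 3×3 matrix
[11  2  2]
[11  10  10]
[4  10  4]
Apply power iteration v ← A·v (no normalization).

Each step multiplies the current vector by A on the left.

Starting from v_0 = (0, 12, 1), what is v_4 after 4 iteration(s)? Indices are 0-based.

v_4 = (2, 2, 1)

v_0 = (0, 12, 1).
v_1 = A·v_0 = (0, 0, 7).
v_2 = A·v_1 = (1, 5, 2).
v_3 = A·v_2 = (12, 3, 10).
v_4 = A·v_3 = (2, 2, 1).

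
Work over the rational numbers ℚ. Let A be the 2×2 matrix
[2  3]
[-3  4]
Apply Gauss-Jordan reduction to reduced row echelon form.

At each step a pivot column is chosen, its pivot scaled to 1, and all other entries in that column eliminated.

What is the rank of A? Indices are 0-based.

pivot(0,0)=2: scale R0 → (1, 3/2)
  clear (1,0): R1 −= (-3)R0 → (0, 17/2)
pivot(1,1)=17/2: scale R1 → (0, 1)
  clear (0,1): R0 −= (3/2)R1 → (1, 0)

rank = 2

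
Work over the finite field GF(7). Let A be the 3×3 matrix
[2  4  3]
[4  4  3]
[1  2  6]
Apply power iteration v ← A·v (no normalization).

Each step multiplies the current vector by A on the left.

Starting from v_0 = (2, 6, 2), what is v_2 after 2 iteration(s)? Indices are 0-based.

v_0 = (2, 6, 2).
v_1 = A·v_0 = (6, 3, 5).
v_2 = A·v_1 = (4, 2, 0).

v_2 = (4, 2, 0)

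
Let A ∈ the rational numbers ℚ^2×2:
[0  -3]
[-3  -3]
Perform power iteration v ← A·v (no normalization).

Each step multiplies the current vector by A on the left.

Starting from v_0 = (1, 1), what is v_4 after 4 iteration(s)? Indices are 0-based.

v_0 = (1, 1).
v_1 = A·v_0 = (-3, -6).
v_2 = A·v_1 = (18, 27).
v_3 = A·v_2 = (-81, -135).
v_4 = A·v_3 = (405, 648).

v_4 = (405, 648)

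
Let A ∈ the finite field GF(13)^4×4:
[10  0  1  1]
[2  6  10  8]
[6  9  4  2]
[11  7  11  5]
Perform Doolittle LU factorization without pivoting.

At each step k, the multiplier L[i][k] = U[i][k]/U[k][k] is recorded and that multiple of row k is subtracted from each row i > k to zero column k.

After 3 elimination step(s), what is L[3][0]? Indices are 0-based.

[col 0] pivot 10
  R1 -= 8*R0 → (0, 6, 2, 0)  (L[1][0] := 8)
  R2 -= 11*R0 → (0, 9, 6, 4)  (L[2][0] := 11)
  R3 -= 5*R0 → (0, 7, 6, 0)  (L[3][0] := 5)
[col 1] pivot 6
  R2 -= 8*R1 → (0, 0, 3, 4)  (L[2][1] := 8)
  R3 -= 12*R1 → (0, 0, 8, 0)  (L[3][1] := 12)
[col 2] pivot 3
  R3 -= 7*R2 → (0, 0, 0, 11)  (L[3][2] := 7)

L[3][0] = 5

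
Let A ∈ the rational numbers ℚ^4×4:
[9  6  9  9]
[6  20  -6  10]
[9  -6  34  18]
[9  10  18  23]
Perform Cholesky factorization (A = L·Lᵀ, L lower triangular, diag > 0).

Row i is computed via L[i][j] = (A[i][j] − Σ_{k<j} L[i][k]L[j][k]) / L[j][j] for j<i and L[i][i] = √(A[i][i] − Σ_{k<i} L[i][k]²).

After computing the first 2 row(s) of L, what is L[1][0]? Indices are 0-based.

L[1][0] = 2

Step 1: L[0][0] = √(9) = 3.
  L[1][0] = (6) / L[0][0] = 2.
Step 2: L[1][1] = √(16) = 4.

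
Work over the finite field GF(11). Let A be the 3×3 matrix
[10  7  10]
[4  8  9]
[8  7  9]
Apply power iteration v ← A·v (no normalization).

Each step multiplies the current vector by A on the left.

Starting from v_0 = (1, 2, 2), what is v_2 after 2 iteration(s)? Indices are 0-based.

v_0 = (1, 2, 2).
v_1 = A·v_0 = (0, 5, 7).
v_2 = A·v_1 = (6, 4, 10).

v_2 = (6, 4, 10)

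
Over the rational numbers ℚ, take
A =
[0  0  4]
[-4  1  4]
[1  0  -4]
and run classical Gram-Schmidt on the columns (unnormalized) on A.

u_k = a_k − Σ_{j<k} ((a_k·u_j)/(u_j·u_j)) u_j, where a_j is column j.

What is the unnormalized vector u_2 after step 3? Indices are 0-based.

u_2 = (4, 0, 0)

Step 1: u_0 = a_0 = (0, -4, 1).
Step 2: u_1 = a_1 − (-4/17)·u_0 = (0, 1/17, 4/17).
Step 3: u_2 = a_2 − (-20/17)·u_0 − (-12)·u_1 = (4, 0, 0).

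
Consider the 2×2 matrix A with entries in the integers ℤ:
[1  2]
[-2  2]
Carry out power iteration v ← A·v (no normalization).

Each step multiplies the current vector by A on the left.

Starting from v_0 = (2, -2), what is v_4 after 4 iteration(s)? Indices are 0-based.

v_4 = (-18, 108)

v_0 = (2, -2).
v_1 = A·v_0 = (-2, -8).
v_2 = A·v_1 = (-18, -12).
v_3 = A·v_2 = (-42, 12).
v_4 = A·v_3 = (-18, 108).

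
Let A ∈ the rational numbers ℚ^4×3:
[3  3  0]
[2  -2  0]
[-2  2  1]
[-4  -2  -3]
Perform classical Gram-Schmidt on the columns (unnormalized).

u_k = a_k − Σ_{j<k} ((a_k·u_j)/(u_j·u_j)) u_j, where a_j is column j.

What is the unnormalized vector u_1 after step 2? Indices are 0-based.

Step 1: u_0 = a_0 = (3, 2, -2, -4).
Step 2: u_1 = a_1 − (3/11)·u_0 = (24/11, -28/11, 28/11, -10/11).

u_1 = (24/11, -28/11, 28/11, -10/11)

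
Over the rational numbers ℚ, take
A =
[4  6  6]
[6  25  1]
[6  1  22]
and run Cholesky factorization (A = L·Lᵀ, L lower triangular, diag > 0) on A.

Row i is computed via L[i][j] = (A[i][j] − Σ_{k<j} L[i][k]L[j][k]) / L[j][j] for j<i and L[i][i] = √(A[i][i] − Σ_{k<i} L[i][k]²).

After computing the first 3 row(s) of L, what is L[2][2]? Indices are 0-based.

L[2][2] = 3

Step 1: L[0][0] = √(4) = 2.
  L[1][0] = (6) / L[0][0] = 3.
Step 2: L[1][1] = √(16) = 4.
  L[2][0] = (6) / L[0][0] = 3.
  L[2][1] = (-8) / L[1][1] = -2.
Step 3: L[2][2] = √(9) = 3.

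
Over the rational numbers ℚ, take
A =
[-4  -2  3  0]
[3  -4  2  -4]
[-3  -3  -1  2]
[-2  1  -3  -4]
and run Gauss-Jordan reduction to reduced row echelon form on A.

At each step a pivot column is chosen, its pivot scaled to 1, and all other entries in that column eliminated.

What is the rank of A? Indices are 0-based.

pivot(0,0)=-4: scale R0 → (1, 1/2, -3/4, 0)
  clear (1,0): R1 −= (3)R0 → (0, -11/2, 17/4, -4)
  clear (2,0): R2 −= (-3)R0 → (0, -3/2, -13/4, 2)
  clear (3,0): R3 −= (-2)R0 → (0, 2, -9/2, -4)
pivot(1,1)=-11/2: scale R1 → (0, 1, -17/22, 8/11)
  clear (0,1): R0 −= (1/2)R1 → (1, 0, -4/11, -4/11)
  clear (2,1): R2 −= (-3/2)R1 → (0, 0, -97/22, 34/11)
  clear (3,1): R3 −= (2)R1 → (0, 0, -65/22, -60/11)
pivot(2,2)=-97/22: scale R2 → (0, 0, 1, -68/97)
  clear (0,2): R0 −= (-4/11)R2 → (1, 0, 0, -60/97)
  clear (1,2): R1 −= (-17/22)R2 → (0, 1, 0, 18/97)
  clear (3,2): R3 −= (-65/22)R2 → (0, 0, 0, -730/97)
pivot(3,3)=-730/97: scale R3 → (0, 0, 0, 1)
  clear (0,3): R0 −= (-60/97)R3 → (1, 0, 0, 0)
  clear (1,3): R1 −= (18/97)R3 → (0, 1, 0, 0)
  clear (2,3): R2 −= (-68/97)R3 → (0, 0, 1, 0)

rank = 4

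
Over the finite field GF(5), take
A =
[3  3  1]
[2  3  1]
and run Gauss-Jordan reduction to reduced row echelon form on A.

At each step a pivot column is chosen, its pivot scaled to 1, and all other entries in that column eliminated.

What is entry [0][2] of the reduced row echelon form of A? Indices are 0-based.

[1] R0 /= 3  ⇒  (1, 1, 2)
     R1 -= 2·R0  ⇒  (0, 1, 2)
[2] R1 /= 1  ⇒  (0, 1, 2)
     R0 -= 1·R1  ⇒  (1, 0, 0)

M[0][2] = 0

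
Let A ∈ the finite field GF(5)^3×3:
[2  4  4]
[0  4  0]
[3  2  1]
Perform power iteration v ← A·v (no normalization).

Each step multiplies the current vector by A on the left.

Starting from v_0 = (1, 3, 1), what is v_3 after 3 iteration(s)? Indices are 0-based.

v_0 = (1, 3, 1).
v_1 = A·v_0 = (3, 2, 0).
v_2 = A·v_1 = (4, 3, 3).
v_3 = A·v_2 = (2, 2, 1).

v_3 = (2, 2, 1)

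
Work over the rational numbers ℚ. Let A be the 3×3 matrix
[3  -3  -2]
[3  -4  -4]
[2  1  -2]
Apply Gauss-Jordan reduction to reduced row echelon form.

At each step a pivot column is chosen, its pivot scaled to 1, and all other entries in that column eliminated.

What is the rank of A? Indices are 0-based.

rank = 3

pivot(0,0)=3: scale R0 → (1, -1, -2/3)
  clear (1,0): R1 −= (3)R0 → (0, -1, -2)
  clear (2,0): R2 −= (2)R0 → (0, 3, -2/3)
pivot(1,1)=-1: scale R1 → (0, 1, 2)
  clear (0,1): R0 −= (-1)R1 → (1, 0, 4/3)
  clear (2,1): R2 −= (3)R1 → (0, 0, -20/3)
pivot(2,2)=-20/3: scale R2 → (0, 0, 1)
  clear (0,2): R0 −= (4/3)R2 → (1, 0, 0)
  clear (1,2): R1 −= (2)R2 → (0, 1, 0)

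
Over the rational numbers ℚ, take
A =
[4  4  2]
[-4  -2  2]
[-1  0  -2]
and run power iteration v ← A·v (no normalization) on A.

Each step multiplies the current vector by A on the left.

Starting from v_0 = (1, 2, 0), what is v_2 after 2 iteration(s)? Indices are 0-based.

v_0 = (1, 2, 0).
v_1 = A·v_0 = (12, -8, -1).
v_2 = A·v_1 = (14, -34, -10).

v_2 = (14, -34, -10)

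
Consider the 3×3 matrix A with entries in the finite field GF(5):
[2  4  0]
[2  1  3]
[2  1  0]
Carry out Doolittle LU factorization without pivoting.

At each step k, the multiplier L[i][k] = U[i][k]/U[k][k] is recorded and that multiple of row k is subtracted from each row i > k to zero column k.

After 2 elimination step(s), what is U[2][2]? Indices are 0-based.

[col 0] pivot 2
  R1 -= 1*R0 → (0, 2, 3)  (L[1][0] := 1)
  R2 -= 1*R0 → (0, 2, 0)  (L[2][0] := 1)
[col 1] pivot 2
  R2 -= 1*R1 → (0, 0, 2)  (L[2][1] := 1)

U[2][2] = 2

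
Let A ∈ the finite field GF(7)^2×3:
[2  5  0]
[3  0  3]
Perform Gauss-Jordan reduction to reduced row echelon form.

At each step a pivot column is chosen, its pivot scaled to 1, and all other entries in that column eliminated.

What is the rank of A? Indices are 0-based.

step 1: normalize row 0 (÷2) = (1, 6, 0)
  row 1: subtract 3×row0 = (0, 3, 3)
step 2: normalize row 1 (÷3) = (0, 1, 1)
  row 0: subtract 6×row1 = (1, 0, 1)

rank = 2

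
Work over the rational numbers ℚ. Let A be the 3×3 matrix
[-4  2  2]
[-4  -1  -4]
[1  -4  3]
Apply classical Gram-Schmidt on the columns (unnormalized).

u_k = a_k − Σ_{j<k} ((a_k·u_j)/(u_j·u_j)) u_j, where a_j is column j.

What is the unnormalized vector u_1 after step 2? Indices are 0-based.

u_1 = (34/33, -65/33, -124/33)

Step 1: u_0 = a_0 = (-4, -4, 1).
Step 2: u_1 = a_1 − (-8/33)·u_0 = (34/33, -65/33, -124/33).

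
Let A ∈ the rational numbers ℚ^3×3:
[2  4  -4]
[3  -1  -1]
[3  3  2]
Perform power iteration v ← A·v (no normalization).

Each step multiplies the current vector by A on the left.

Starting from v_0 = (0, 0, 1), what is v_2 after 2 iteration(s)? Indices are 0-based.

v_2 = (-20, -13, -11)

v_0 = (0, 0, 1).
v_1 = A·v_0 = (-4, -1, 2).
v_2 = A·v_1 = (-20, -13, -11).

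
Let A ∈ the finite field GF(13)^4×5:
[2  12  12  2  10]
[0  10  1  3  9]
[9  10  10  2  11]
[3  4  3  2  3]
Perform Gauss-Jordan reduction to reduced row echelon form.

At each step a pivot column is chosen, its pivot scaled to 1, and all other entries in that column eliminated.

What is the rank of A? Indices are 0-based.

[1] R0 /= 2  ⇒  (1, 6, 6, 1, 5)
     R2 -= 9·R0  ⇒  (0, 8, 8, 6, 5)
     R3 -= 3·R0  ⇒  (0, 12, 11, 12, 1)
[2] R1 /= 10  ⇒  (0, 1, 4, 12, 10)
     R0 -= 6·R1  ⇒  (1, 0, 8, 7, 10)
     R2 -= 8·R1  ⇒  (0, 0, 2, 1, 3)
     R3 -= 12·R1  ⇒  (0, 0, 2, 11, 11)
[3] R2 /= 2  ⇒  (0, 0, 1, 7, 8)
     R0 -= 8·R2  ⇒  (1, 0, 0, 3, 11)
     R1 -= 4·R2  ⇒  (0, 1, 0, 10, 4)
     R3 -= 2·R2  ⇒  (0, 0, 0, 10, 8)
[4] R3 /= 10  ⇒  (0, 0, 0, 1, 6)
     R0 -= 3·R3  ⇒  (1, 0, 0, 0, 6)
     R1 -= 10·R3  ⇒  (0, 1, 0, 0, 9)
     R2 -= 7·R3  ⇒  (0, 0, 1, 0, 5)

rank = 4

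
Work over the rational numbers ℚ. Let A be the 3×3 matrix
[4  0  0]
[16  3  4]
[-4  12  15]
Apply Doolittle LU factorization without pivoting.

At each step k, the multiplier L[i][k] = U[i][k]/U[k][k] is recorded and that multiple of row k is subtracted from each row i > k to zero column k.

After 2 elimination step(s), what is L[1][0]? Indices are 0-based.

[col 0] pivot 4
  R1 -= 4*R0 → (0, 3, 4)  (L[1][0] := 4)
  R2 -= -1*R0 → (0, 12, 15)  (L[2][0] := -1)
[col 1] pivot 3
  R2 -= 4*R1 → (0, 0, -1)  (L[2][1] := 4)

L[1][0] = 4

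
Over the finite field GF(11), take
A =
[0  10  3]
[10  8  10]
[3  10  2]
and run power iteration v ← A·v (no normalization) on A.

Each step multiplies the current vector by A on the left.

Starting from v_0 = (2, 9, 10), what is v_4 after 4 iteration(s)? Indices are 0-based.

v_4 = (4, 3, 0)

v_0 = (2, 9, 10).
v_1 = A·v_0 = (10, 5, 6).
v_2 = A·v_1 = (2, 2, 4).
v_3 = A·v_2 = (10, 10, 1).
v_4 = A·v_3 = (4, 3, 0).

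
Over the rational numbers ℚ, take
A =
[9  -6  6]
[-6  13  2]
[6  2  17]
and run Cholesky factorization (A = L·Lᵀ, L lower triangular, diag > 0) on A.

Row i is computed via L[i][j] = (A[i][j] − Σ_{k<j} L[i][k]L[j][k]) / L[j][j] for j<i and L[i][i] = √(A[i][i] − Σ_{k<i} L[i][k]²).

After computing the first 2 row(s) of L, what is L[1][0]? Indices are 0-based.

L[1][0] = -2

Step 1: L[0][0] = √(9) = 3.
  L[1][0] = (-6) / L[0][0] = -2.
Step 2: L[1][1] = √(9) = 3.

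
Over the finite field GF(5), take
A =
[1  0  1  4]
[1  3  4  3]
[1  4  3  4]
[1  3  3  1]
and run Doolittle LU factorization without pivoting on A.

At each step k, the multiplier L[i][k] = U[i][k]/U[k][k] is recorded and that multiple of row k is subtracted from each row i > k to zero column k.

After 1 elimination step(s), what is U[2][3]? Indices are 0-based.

U[2][3] = 0

Step 1: pivot at (0,0) is 1.
  row1 ← row1 − (1)·row0  ⇒  L[1][0]=1, U row1=(0, 3, 3, 4)
  row2 ← row2 − (1)·row0  ⇒  L[2][0]=1, U row2=(0, 4, 2, 0)
  row3 ← row3 − (1)·row0  ⇒  L[3][0]=1, U row3=(0, 3, 2, 2)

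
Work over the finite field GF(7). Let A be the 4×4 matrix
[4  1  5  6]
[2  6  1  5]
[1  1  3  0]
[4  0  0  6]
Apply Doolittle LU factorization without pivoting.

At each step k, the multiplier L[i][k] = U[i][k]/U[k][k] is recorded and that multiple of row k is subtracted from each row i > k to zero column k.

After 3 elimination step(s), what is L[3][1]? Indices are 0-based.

[col 0] pivot 4
  R1 -= 4*R0 → (0, 2, 2, 2)  (L[1][0] := 4)
  R2 -= 2*R0 → (0, 6, 0, 2)  (L[2][0] := 2)
  R3 -= 1*R0 → (0, 6, 2, 0)  (L[3][0] := 1)
[col 1] pivot 2
  R2 -= 3*R1 → (0, 0, 1, 3)  (L[2][1] := 3)
  R3 -= 3*R1 → (0, 0, 3, 1)  (L[3][1] := 3)
[col 2] pivot 1
  R3 -= 3*R2 → (0, 0, 0, 6)  (L[3][2] := 3)

L[3][1] = 3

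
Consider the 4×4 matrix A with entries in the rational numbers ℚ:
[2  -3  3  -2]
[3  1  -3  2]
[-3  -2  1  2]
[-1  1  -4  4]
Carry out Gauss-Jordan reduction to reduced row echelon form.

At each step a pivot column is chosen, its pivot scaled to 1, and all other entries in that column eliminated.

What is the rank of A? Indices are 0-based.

rank = 4

pivot(0,0)=2: scale R0 → (1, -3/2, 3/2, -1)
  clear (1,0): R1 −= (3)R0 → (0, 11/2, -15/2, 5)
  clear (2,0): R2 −= (-3)R0 → (0, -13/2, 11/2, -1)
  clear (3,0): R3 −= (-1)R0 → (0, -1/2, -5/2, 3)
pivot(1,1)=11/2: scale R1 → (0, 1, -15/11, 10/11)
  clear (0,1): R0 −= (-3/2)R1 → (1, 0, -6/11, 4/11)
  clear (2,1): R2 −= (-13/2)R1 → (0, 0, -37/11, 54/11)
  clear (3,1): R3 −= (-1/2)R1 → (0, 0, -35/11, 38/11)
pivot(2,2)=-37/11: scale R2 → (0, 0, 1, -54/37)
  clear (0,2): R0 −= (-6/11)R2 → (1, 0, 0, -16/37)
  clear (1,2): R1 −= (-15/11)R2 → (0, 1, 0, -40/37)
  clear (3,2): R3 −= (-35/11)R2 → (0, 0, 0, -44/37)
pivot(3,3)=-44/37: scale R3 → (0, 0, 0, 1)
  clear (0,3): R0 −= (-16/37)R3 → (1, 0, 0, 0)
  clear (1,3): R1 −= (-40/37)R3 → (0, 1, 0, 0)
  clear (2,3): R2 −= (-54/37)R3 → (0, 0, 1, 0)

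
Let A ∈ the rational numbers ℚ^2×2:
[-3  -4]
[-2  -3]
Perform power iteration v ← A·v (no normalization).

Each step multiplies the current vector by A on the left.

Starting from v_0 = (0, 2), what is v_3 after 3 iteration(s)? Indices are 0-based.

v_3 = (-280, -198)

v_0 = (0, 2).
v_1 = A·v_0 = (-8, -6).
v_2 = A·v_1 = (48, 34).
v_3 = A·v_2 = (-280, -198).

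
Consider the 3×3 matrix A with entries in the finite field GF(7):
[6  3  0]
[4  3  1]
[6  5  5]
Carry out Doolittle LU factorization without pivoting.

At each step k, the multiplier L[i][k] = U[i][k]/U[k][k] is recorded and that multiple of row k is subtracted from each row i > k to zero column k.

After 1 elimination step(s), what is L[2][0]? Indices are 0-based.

k=0: U[0][0]=6
  eliminate (1,0): mult=3, new row 1: (0, 1, 1); set L[1][0]=3
  eliminate (2,0): mult=1, new row 2: (0, 2, 5); set L[2][0]=1

L[2][0] = 1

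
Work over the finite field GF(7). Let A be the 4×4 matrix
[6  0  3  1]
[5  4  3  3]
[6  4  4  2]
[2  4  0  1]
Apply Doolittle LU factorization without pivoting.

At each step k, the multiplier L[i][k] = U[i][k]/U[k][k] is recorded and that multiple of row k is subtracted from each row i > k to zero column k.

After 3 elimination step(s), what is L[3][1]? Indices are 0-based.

k=0: U[0][0]=6
  eliminate (1,0): mult=2, new row 1: (0, 4, 4, 1); set L[1][0]=2
  eliminate (2,0): mult=1, new row 2: (0, 4, 1, 1); set L[2][0]=1
  eliminate (3,0): mult=5, new row 3: (0, 4, 6, 3); set L[3][0]=5
k=1: U[1][1]=4
  eliminate (2,1): mult=1, new row 2: (0, 0, 4, 0); set L[2][1]=1
  eliminate (3,1): mult=1, new row 3: (0, 0, 2, 2); set L[3][1]=1
k=2: U[2][2]=4
  eliminate (3,2): mult=4, new row 3: (0, 0, 0, 2); set L[3][2]=4

L[3][1] = 1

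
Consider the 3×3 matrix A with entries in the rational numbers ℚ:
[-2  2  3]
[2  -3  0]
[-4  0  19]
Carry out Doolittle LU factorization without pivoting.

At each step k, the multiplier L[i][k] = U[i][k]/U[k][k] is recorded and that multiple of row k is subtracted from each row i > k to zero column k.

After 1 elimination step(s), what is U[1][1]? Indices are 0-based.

[col 0] pivot -2
  R1 -= -1*R0 → (0, -1, 3)  (L[1][0] := -1)
  R2 -= 2*R0 → (0, -4, 13)  (L[2][0] := 2)

U[1][1] = -1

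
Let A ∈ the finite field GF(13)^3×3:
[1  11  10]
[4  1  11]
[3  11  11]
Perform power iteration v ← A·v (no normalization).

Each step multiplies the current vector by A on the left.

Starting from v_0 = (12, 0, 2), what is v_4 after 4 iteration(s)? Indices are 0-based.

v_0 = (12, 0, 2).
v_1 = A·v_0 = (6, 5, 6).
v_2 = A·v_1 = (4, 4, 9).
v_3 = A·v_2 = (8, 2, 12).
v_4 = A·v_3 = (7, 10, 9).

v_4 = (7, 10, 9)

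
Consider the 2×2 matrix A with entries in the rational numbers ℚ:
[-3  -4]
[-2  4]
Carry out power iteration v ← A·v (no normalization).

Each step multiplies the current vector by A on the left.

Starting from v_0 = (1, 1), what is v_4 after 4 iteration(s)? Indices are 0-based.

v_0 = (1, 1).
v_1 = A·v_0 = (-7, 2).
v_2 = A·v_1 = (13, 22).
v_3 = A·v_2 = (-127, 62).
v_4 = A·v_3 = (133, 502).

v_4 = (133, 502)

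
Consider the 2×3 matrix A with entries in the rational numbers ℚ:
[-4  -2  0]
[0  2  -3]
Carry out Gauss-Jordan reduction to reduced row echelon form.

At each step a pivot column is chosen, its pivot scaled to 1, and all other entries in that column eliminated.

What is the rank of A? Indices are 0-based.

pivot(0,0)=-4: scale R0 → (1, 1/2, 0)
pivot(1,1)=2: scale R1 → (0, 1, -3/2)
  clear (0,1): R0 −= (1/2)R1 → (1, 0, 3/4)

rank = 2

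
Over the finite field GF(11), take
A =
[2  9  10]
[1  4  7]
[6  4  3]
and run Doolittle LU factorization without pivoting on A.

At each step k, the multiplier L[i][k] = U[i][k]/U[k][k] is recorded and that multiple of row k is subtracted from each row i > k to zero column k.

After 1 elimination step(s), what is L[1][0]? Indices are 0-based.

[col 0] pivot 2
  R1 -= 6*R0 → (0, 5, 2)  (L[1][0] := 6)
  R2 -= 3*R0 → (0, 10, 6)  (L[2][0] := 3)

L[1][0] = 6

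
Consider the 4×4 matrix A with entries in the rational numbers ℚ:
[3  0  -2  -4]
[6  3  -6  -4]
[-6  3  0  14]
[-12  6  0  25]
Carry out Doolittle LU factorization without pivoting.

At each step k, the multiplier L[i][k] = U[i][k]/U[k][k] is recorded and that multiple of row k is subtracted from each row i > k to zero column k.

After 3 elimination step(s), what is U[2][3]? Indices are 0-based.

k=0: U[0][0]=3
  eliminate (1,0): mult=2, new row 1: (0, 3, -2, 4); set L[1][0]=2
  eliminate (2,0): mult=-2, new row 2: (0, 3, -4, 6); set L[2][0]=-2
  eliminate (3,0): mult=-4, new row 3: (0, 6, -8, 9); set L[3][0]=-4
k=1: U[1][1]=3
  eliminate (2,1): mult=1, new row 2: (0, 0, -2, 2); set L[2][1]=1
  eliminate (3,1): mult=2, new row 3: (0, 0, -4, 1); set L[3][1]=2
k=2: U[2][2]=-2
  eliminate (3,2): mult=2, new row 3: (0, 0, 0, -3); set L[3][2]=2

U[2][3] = 2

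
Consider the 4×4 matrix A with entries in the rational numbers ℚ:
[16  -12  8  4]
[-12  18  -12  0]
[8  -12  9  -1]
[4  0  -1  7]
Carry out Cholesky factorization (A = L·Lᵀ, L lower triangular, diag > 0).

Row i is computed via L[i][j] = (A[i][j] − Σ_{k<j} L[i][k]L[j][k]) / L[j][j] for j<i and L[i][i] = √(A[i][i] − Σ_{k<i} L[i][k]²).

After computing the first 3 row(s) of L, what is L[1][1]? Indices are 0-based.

L[1][1] = 3

Step 1: L[0][0] = √(16) = 4.
  L[1][0] = (-12) / L[0][0] = -3.
Step 2: L[1][1] = √(9) = 3.
  L[2][0] = (8) / L[0][0] = 2.
  L[2][1] = (-6) / L[1][1] = -2.
Step 3: L[2][2] = √(1) = 1.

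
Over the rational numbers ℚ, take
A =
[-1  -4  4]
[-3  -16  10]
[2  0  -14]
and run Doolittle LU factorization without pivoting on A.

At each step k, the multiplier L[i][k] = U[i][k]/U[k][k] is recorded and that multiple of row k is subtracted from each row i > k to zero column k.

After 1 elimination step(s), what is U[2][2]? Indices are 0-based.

U[2][2] = -6

[col 0] pivot -1
  R1 -= 3*R0 → (0, -4, -2)  (L[1][0] := 3)
  R2 -= -2*R0 → (0, -8, -6)  (L[2][0] := -2)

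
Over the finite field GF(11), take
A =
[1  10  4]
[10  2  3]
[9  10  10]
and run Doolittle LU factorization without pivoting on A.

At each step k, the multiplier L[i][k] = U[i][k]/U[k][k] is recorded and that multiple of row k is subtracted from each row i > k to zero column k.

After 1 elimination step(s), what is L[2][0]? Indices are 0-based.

k=0: U[0][0]=1
  eliminate (1,0): mult=10, new row 1: (0, 1, 7); set L[1][0]=10
  eliminate (2,0): mult=9, new row 2: (0, 8, 7); set L[2][0]=9

L[2][0] = 9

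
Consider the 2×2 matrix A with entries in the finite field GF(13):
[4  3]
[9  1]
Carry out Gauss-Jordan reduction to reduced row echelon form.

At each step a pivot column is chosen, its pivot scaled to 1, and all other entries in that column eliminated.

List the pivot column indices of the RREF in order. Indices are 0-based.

pivot columns: 0, 1

pivot(0,0)=4: scale R0 → (1, 4)
  clear (1,0): R1 −= (9)R0 → (0, 4)
pivot(1,1)=4: scale R1 → (0, 1)
  clear (0,1): R0 −= (4)R1 → (1, 0)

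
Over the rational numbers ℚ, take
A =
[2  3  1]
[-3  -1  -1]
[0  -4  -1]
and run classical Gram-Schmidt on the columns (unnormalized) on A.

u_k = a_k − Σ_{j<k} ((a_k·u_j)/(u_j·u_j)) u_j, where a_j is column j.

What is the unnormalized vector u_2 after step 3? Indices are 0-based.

u_2 = (-36/257, -24/257, -21/257)

Step 1: u_0 = a_0 = (2, -3, 0).
Step 2: u_1 = a_1 − (9/13)·u_0 = (21/13, 14/13, -4).
Step 3: u_2 = a_2 − (5/13)·u_0 − (59/257)·u_1 = (-36/257, -24/257, -21/257).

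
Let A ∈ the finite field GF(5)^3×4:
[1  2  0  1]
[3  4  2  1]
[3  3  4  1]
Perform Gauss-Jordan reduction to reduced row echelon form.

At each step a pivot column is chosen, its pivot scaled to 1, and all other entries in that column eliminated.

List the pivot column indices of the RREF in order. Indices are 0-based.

pivot columns: 0, 1, 2

[1] R0 /= 1  ⇒  (1, 2, 0, 1)
     R1 -= 3·R0  ⇒  (0, 3, 2, 3)
     R2 -= 3·R0  ⇒  (0, 2, 4, 3)
[2] R1 /= 3  ⇒  (0, 1, 4, 1)
     R0 -= 2·R1  ⇒  (1, 0, 2, 4)
     R2 -= 2·R1  ⇒  (0, 0, 1, 1)
[3] R2 /= 1  ⇒  (0, 0, 1, 1)
     R0 -= 2·R2  ⇒  (1, 0, 0, 2)
     R1 -= 4·R2  ⇒  (0, 1, 0, 2)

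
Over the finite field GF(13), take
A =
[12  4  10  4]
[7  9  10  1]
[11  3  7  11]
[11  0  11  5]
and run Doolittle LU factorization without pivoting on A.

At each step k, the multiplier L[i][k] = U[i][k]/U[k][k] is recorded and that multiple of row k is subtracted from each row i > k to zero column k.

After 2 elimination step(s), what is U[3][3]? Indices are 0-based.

Step 1: pivot at (0,0) is 12.
  row1 ← row1 − (6)·row0  ⇒  L[1][0]=6, U row1=(0, 11, 2, 3)
  row2 ← row2 − (2)·row0  ⇒  L[2][0]=2, U row2=(0, 8, 0, 3)
  row3 ← row3 − (2)·row0  ⇒  L[3][0]=2, U row3=(0, 5, 4, 10)
Step 2: pivot at (1,1) is 11.
  row2 ← row2 − (9)·row1  ⇒  L[2][1]=9, U row2=(0, 0, 8, 2)
  row3 ← row3 − (4)·row1  ⇒  L[3][1]=4, U row3=(0, 0, 9, 11)

U[3][3] = 11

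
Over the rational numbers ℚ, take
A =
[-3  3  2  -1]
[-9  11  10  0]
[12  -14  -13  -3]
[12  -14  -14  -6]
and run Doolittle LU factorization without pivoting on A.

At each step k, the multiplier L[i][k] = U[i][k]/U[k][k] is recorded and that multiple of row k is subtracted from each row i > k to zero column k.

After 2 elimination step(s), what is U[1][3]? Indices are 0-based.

Step 1: pivot at (0,0) is -3.
  row1 ← row1 − (3)·row0  ⇒  L[1][0]=3, U row1=(0, 2, 4, 3)
  row2 ← row2 − (-4)·row0  ⇒  L[2][0]=-4, U row2=(0, -2, -5, -7)
  row3 ← row3 − (-4)·row0  ⇒  L[3][0]=-4, U row3=(0, -2, -6, -10)
Step 2: pivot at (1,1) is 2.
  row2 ← row2 − (-1)·row1  ⇒  L[2][1]=-1, U row2=(0, 0, -1, -4)
  row3 ← row3 − (-1)·row1  ⇒  L[3][1]=-1, U row3=(0, 0, -2, -7)

U[1][3] = 3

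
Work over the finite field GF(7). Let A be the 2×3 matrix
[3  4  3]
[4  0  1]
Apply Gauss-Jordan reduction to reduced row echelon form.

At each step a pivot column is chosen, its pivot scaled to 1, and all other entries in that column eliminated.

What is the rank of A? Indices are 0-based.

pivot(0,0)=3: scale R0 → (1, 6, 1)
  clear (1,0): R1 −= (4)R0 → (0, 4, 4)
pivot(1,1)=4: scale R1 → (0, 1, 1)
  clear (0,1): R0 −= (6)R1 → (1, 0, 2)

rank = 2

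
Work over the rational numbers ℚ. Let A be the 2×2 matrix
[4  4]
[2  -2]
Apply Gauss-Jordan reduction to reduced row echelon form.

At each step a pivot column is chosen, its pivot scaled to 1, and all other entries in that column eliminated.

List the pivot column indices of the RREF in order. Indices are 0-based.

step 1: normalize row 0 (÷4) = (1, 1)
  row 1: subtract 2×row0 = (0, -4)
step 2: normalize row 1 (÷-4) = (0, 1)
  row 0: subtract 1×row1 = (1, 0)

pivot columns: 0, 1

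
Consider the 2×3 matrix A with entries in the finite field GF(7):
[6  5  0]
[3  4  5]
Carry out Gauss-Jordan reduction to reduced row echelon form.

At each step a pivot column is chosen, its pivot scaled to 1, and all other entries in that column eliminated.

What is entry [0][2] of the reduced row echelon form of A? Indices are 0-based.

pivot(0,0)=6: scale R0 → (1, 2, 0)
  clear (1,0): R1 −= (3)R0 → (0, 5, 5)
pivot(1,1)=5: scale R1 → (0, 1, 1)
  clear (0,1): R0 −= (2)R1 → (1, 0, 5)

M[0][2] = 5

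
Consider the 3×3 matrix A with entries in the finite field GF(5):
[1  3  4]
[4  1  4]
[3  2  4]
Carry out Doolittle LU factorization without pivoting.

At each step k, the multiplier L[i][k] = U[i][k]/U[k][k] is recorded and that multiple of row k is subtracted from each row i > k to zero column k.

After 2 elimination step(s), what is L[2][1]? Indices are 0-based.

L[2][1] = 2

[col 0] pivot 1
  R1 -= 4*R0 → (0, 4, 3)  (L[1][0] := 4)
  R2 -= 3*R0 → (0, 3, 2)  (L[2][0] := 3)
[col 1] pivot 4
  R2 -= 2*R1 → (0, 0, 1)  (L[2][1] := 2)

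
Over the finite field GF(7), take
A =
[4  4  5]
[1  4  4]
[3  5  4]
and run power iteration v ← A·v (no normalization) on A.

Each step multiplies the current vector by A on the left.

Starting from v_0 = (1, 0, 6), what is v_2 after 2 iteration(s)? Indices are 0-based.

v_2 = (0, 4, 6)

v_0 = (1, 0, 6).
v_1 = A·v_0 = (6, 4, 6).
v_2 = A·v_1 = (0, 4, 6).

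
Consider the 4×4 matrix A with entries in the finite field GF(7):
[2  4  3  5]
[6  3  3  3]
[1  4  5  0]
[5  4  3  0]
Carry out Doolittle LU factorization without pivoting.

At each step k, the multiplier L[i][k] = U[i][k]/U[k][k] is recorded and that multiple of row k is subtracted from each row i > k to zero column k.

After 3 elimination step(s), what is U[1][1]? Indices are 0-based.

U[1][1] = 5

k=0: U[0][0]=2
  eliminate (1,0): mult=3, new row 1: (0, 5, 1, 2); set L[1][0]=3
  eliminate (2,0): mult=4, new row 2: (0, 2, 0, 1); set L[2][0]=4
  eliminate (3,0): mult=6, new row 3: (0, 1, 6, 5); set L[3][0]=6
k=1: U[1][1]=5
  eliminate (2,1): mult=6, new row 2: (0, 0, 1, 3); set L[2][1]=6
  eliminate (3,1): mult=3, new row 3: (0, 0, 3, 6); set L[3][1]=3
k=2: U[2][2]=1
  eliminate (3,2): mult=3, new row 3: (0, 0, 0, 4); set L[3][2]=3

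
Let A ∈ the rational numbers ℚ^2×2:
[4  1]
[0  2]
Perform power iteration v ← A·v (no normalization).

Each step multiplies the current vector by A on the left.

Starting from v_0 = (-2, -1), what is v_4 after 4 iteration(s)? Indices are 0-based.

v_0 = (-2, -1).
v_1 = A·v_0 = (-9, -2).
v_2 = A·v_1 = (-38, -4).
v_3 = A·v_2 = (-156, -8).
v_4 = A·v_3 = (-632, -16).

v_4 = (-632, -16)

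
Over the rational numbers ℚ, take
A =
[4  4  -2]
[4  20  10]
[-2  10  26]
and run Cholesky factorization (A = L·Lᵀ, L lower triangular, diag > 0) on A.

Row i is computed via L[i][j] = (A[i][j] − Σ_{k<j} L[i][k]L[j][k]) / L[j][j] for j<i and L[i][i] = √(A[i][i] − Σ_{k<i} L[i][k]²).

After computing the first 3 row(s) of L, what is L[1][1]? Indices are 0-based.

Step 1: L[0][0] = √(4) = 2.
  L[1][0] = (4) / L[0][0] = 2.
Step 2: L[1][1] = √(16) = 4.
  L[2][0] = (-2) / L[0][0] = -1.
  L[2][1] = (12) / L[1][1] = 3.
Step 3: L[2][2] = √(16) = 4.

L[1][1] = 4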